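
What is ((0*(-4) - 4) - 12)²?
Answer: 256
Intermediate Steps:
((0*(-4) - 4) - 12)² = ((0 - 4) - 12)² = (-4 - 12)² = (-16)² = 256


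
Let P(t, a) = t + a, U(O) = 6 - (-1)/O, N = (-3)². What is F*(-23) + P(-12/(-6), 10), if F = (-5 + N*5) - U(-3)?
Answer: -2333/3 ≈ -777.67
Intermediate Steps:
N = 9
U(O) = 6 + 1/O
P(t, a) = a + t
F = 103/3 (F = (-5 + 9*5) - (6 + 1/(-3)) = (-5 + 45) - (6 - ⅓) = 40 - 1*17/3 = 40 - 17/3 = 103/3 ≈ 34.333)
F*(-23) + P(-12/(-6), 10) = (103/3)*(-23) + (10 - 12/(-6)) = -2369/3 + (10 - 12*(-⅙)) = -2369/3 + (10 + 2) = -2369/3 + 12 = -2333/3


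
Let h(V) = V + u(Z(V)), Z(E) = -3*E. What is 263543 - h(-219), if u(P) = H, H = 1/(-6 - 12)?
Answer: 4747717/18 ≈ 2.6376e+5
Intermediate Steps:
H = -1/18 (H = 1/(-18) = -1/18 ≈ -0.055556)
u(P) = -1/18
h(V) = -1/18 + V (h(V) = V - 1/18 = -1/18 + V)
263543 - h(-219) = 263543 - (-1/18 - 219) = 263543 - 1*(-3943/18) = 263543 + 3943/18 = 4747717/18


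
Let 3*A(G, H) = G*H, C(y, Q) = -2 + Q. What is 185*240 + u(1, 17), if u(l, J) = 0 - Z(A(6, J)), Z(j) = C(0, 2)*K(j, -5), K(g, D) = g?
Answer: 44400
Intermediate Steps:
A(G, H) = G*H/3 (A(G, H) = (G*H)/3 = G*H/3)
Z(j) = 0 (Z(j) = (-2 + 2)*j = 0*j = 0)
u(l, J) = 0 (u(l, J) = 0 - 1*0 = 0 + 0 = 0)
185*240 + u(1, 17) = 185*240 + 0 = 44400 + 0 = 44400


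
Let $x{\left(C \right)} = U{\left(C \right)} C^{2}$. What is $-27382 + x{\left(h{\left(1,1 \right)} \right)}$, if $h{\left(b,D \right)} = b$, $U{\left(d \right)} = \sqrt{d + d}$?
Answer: $-27382 + \sqrt{2} \approx -27381.0$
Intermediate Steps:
$U{\left(d \right)} = \sqrt{2} \sqrt{d}$ ($U{\left(d \right)} = \sqrt{2 d} = \sqrt{2} \sqrt{d}$)
$x{\left(C \right)} = \sqrt{2} C^{\frac{5}{2}}$ ($x{\left(C \right)} = \sqrt{2} \sqrt{C} C^{2} = \sqrt{2} C^{\frac{5}{2}}$)
$-27382 + x{\left(h{\left(1,1 \right)} \right)} = -27382 + \sqrt{2} \cdot 1^{\frac{5}{2}} = -27382 + \sqrt{2} \cdot 1 = -27382 + \sqrt{2}$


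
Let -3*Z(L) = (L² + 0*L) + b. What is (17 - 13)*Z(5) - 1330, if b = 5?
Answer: -1370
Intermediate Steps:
Z(L) = -5/3 - L²/3 (Z(L) = -((L² + 0*L) + 5)/3 = -((L² + 0) + 5)/3 = -(L² + 5)/3 = -(5 + L²)/3 = -5/3 - L²/3)
(17 - 13)*Z(5) - 1330 = (17 - 13)*(-5/3 - ⅓*5²) - 1330 = 4*(-5/3 - ⅓*25) - 1330 = 4*(-5/3 - 25/3) - 1330 = 4*(-10) - 1330 = -40 - 1330 = -1370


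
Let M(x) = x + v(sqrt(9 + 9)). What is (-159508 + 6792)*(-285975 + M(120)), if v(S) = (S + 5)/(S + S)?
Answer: 43654555822 - 190895*sqrt(2)/3 ≈ 4.3654e+10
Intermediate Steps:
v(S) = (5 + S)/(2*S) (v(S) = (5 + S)/((2*S)) = (5 + S)*(1/(2*S)) = (5 + S)/(2*S))
M(x) = x + sqrt(2)*(5 + 3*sqrt(2))/12 (M(x) = x + (5 + sqrt(9 + 9))/(2*(sqrt(9 + 9))) = x + (5 + sqrt(18))/(2*(sqrt(18))) = x + (5 + 3*sqrt(2))/(2*((3*sqrt(2)))) = x + (sqrt(2)/6)*(5 + 3*sqrt(2))/2 = x + sqrt(2)*(5 + 3*sqrt(2))/12)
(-159508 + 6792)*(-285975 + M(120)) = (-159508 + 6792)*(-285975 + (1/2 + 120 + 5*sqrt(2)/12)) = -152716*(-285975 + (241/2 + 5*sqrt(2)/12)) = -152716*(-571709/2 + 5*sqrt(2)/12) = 43654555822 - 190895*sqrt(2)/3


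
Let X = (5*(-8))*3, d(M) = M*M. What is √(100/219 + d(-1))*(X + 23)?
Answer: -97*√69861/219 ≈ -117.07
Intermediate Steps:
d(M) = M²
X = -120 (X = -40*3 = -120)
√(100/219 + d(-1))*(X + 23) = √(100/219 + (-1)²)*(-120 + 23) = √(100*(1/219) + 1)*(-97) = √(100/219 + 1)*(-97) = √(319/219)*(-97) = (√69861/219)*(-97) = -97*√69861/219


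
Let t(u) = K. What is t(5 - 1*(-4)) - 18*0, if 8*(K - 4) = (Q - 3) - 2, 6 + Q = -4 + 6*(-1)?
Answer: 11/8 ≈ 1.3750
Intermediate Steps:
Q = -16 (Q = -6 + (-4 + 6*(-1)) = -6 + (-4 - 6) = -6 - 10 = -16)
K = 11/8 (K = 4 + ((-16 - 3) - 2)/8 = 4 + (-19 - 2)/8 = 4 + (1/8)*(-21) = 4 - 21/8 = 11/8 ≈ 1.3750)
t(u) = 11/8
t(5 - 1*(-4)) - 18*0 = 11/8 - 18*0 = 11/8 + 0 = 11/8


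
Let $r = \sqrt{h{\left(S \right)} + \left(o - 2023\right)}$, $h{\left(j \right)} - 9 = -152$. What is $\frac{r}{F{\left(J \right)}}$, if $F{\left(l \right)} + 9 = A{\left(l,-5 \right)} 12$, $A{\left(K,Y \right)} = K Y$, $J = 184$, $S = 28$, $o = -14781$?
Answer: $- \frac{i \sqrt{1883}}{3683} \approx - 0.011782 i$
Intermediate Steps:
$h{\left(j \right)} = -143$ ($h{\left(j \right)} = 9 - 152 = -143$)
$F{\left(l \right)} = -9 - 60 l$ ($F{\left(l \right)} = -9 + l \left(-5\right) 12 = -9 + - 5 l 12 = -9 - 60 l$)
$r = 3 i \sqrt{1883}$ ($r = \sqrt{-143 - 16804} = \sqrt{-16947} = 3 i \sqrt{1883} \approx 130.18 i$)
$\frac{r}{F{\left(J \right)}} = \frac{3 i \sqrt{1883}}{-9 - 11040} = \frac{3 i \sqrt{1883}}{-11049} = 3 i \sqrt{1883} \left(- \frac{1}{11049}\right) = - \frac{i \sqrt{1883}}{3683}$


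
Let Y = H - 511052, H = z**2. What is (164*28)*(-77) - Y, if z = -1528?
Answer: -2177316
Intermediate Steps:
H = 2334784 (H = (-1528)**2 = 2334784)
Y = 1823732 (Y = 2334784 - 511052 = 1823732)
(164*28)*(-77) - Y = (164*28)*(-77) - 1*1823732 = 4592*(-77) - 1823732 = -353584 - 1823732 = -2177316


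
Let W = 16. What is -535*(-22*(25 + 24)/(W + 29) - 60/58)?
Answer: 3489484/261 ≈ 13370.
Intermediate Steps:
-535*(-22*(25 + 24)/(W + 29) - 60/58) = -535*(-22*(25 + 24)/(16 + 29) - 60/58) = -535*(-22/(45/49) - 60*1/58) = -535*(-22/(45*(1/49)) - 30/29) = -535*(-22/45/49 - 30/29) = -535*(-22*49/45 - 30/29) = -535*(-1078/45 - 30/29) = -535*(-32612/1305) = 3489484/261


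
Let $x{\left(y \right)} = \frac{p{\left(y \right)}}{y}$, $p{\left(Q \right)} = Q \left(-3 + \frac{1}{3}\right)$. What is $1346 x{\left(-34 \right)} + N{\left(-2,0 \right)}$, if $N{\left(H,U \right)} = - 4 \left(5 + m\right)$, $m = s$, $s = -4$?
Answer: $- \frac{10780}{3} \approx -3593.3$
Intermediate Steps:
$p{\left(Q \right)} = - \frac{8 Q}{3}$ ($p{\left(Q \right)} = Q \left(-3 + \frac{1}{3}\right) = Q \left(- \frac{8}{3}\right) = - \frac{8 Q}{3}$)
$m = -4$
$N{\left(H,U \right)} = -4$ ($N{\left(H,U \right)} = - 4 \left(5 - 4\right) = \left(-4\right) 1 = -4$)
$x{\left(y \right)} = - \frac{8}{3}$ ($x{\left(y \right)} = \frac{\left(- \frac{8}{3}\right) y}{y} = - \frac{8}{3}$)
$1346 x{\left(-34 \right)} + N{\left(-2,0 \right)} = 1346 \left(- \frac{8}{3}\right) - 4 = - \frac{10768}{3} - 4 = - \frac{10780}{3}$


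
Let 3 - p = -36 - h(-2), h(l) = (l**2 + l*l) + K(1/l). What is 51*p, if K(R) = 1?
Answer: 2448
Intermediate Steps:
h(l) = 1 + 2*l**2 (h(l) = (l**2 + l*l) + 1 = (l**2 + l**2) + 1 = 2*l**2 + 1 = 1 + 2*l**2)
p = 48 (p = 3 - (-36 - (1 + 2*(-2)**2)) = 3 - (-36 - (1 + 2*4)) = 3 - (-36 - (1 + 8)) = 3 - (-36 - 1*9) = 3 - (-36 - 9) = 3 - 1*(-45) = 3 + 45 = 48)
51*p = 51*48 = 2448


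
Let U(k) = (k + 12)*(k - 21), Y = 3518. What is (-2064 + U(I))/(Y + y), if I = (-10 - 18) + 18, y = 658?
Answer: -1063/2088 ≈ -0.50910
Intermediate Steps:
I = -10 (I = -28 + 18 = -10)
U(k) = (-21 + k)*(12 + k) (U(k) = (12 + k)*(-21 + k) = (-21 + k)*(12 + k))
(-2064 + U(I))/(Y + y) = (-2064 + (-252 + (-10)**2 - 9*(-10)))/(3518 + 658) = (-2064 + (-252 + 100 + 90))/4176 = (-2064 - 62)*(1/4176) = -2126*1/4176 = -1063/2088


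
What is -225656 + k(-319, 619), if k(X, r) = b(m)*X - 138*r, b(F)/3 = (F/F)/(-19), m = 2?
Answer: -5909525/19 ≈ -3.1103e+5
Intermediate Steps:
b(F) = -3/19 (b(F) = 3*((F/F)/(-19)) = 3*(1*(-1/19)) = 3*(-1/19) = -3/19)
k(X, r) = -138*r - 3*X/19 (k(X, r) = -3*X/19 - 138*r = -138*r - 3*X/19)
-225656 + k(-319, 619) = -225656 + (-138*619 - 3/19*(-319)) = -225656 + (-85422 + 957/19) = -225656 - 1622061/19 = -5909525/19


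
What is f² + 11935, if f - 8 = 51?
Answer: 15416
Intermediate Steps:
f = 59 (f = 8 + 51 = 59)
f² + 11935 = 59² + 11935 = 3481 + 11935 = 15416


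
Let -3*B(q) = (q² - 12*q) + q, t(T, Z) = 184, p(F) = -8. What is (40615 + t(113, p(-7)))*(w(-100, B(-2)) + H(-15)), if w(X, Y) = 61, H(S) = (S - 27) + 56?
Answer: 3059925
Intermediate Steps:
H(S) = 29 + S (H(S) = (-27 + S) + 56 = 29 + S)
B(q) = -q²/3 + 11*q/3 (B(q) = -((q² - 12*q) + q)/3 = -(q² - 11*q)/3 = -q²/3 + 11*q/3)
(40615 + t(113, p(-7)))*(w(-100, B(-2)) + H(-15)) = (40615 + 184)*(61 + (29 - 15)) = 40799*(61 + 14) = 40799*75 = 3059925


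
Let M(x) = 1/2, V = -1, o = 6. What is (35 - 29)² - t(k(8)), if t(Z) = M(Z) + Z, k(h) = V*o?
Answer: 83/2 ≈ 41.500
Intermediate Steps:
M(x) = ½
k(h) = -6 (k(h) = -1*6 = -6)
t(Z) = ½ + Z
(35 - 29)² - t(k(8)) = (35 - 29)² - (½ - 6) = 6² - 1*(-11/2) = 36 + 11/2 = 83/2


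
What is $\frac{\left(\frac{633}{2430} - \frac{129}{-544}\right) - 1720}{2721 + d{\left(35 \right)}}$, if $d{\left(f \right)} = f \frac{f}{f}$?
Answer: $- \frac{378840763}{607201920} \approx -0.62391$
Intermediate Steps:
$d{\left(f \right)} = f$ ($d{\left(f \right)} = f 1 = f$)
$\frac{\left(\frac{633}{2430} - \frac{129}{-544}\right) - 1720}{2721 + d{\left(35 \right)}} = \frac{\left(\frac{633}{2430} - \frac{129}{-544}\right) - 1720}{2721 + 35} = \frac{\left(633 \cdot \frac{1}{2430} - - \frac{129}{544}\right) - 1720}{2756} = \left(\left(\frac{211}{810} + \frac{129}{544}\right) - 1720\right) \frac{1}{2756} = \left(\frac{109637}{220320} - 1720\right) \frac{1}{2756} = \left(- \frac{378840763}{220320}\right) \frac{1}{2756} = - \frac{378840763}{607201920}$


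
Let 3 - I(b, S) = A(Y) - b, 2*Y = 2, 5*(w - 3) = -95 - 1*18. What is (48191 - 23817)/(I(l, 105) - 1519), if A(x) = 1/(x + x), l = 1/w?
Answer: -1194326/74311 ≈ -16.072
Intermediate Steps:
w = -98/5 (w = 3 + (-95 - 1*18)/5 = 3 + (-95 - 18)/5 = 3 + (⅕)*(-113) = 3 - 113/5 = -98/5 ≈ -19.600)
Y = 1 (Y = (½)*2 = 1)
l = -5/98 (l = 1/(-98/5) = -5/98 ≈ -0.051020)
A(x) = 1/(2*x)
I(b, S) = 5/2 + b (I(b, S) = 3 - ((½)/1 - b) = 3 - ((½)*1 - b) = 3 - (½ - b) = 3 + (-½ + b) = 5/2 + b)
(48191 - 23817)/(I(l, 105) - 1519) = (48191 - 23817)/((5/2 - 5/98) - 1519) = 24374/(120/49 - 1519) = 24374/(-74311/49) = 24374*(-49/74311) = -1194326/74311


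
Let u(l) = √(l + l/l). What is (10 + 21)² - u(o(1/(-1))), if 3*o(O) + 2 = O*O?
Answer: 961 - √6/3 ≈ 960.18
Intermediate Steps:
o(O) = -⅔ + O²/3 (o(O) = -⅔ + (O*O)/3 = -⅔ + O²/3)
u(l) = √(1 + l) (u(l) = √(l + 1) = √(1 + l))
(10 + 21)² - u(o(1/(-1))) = (10 + 21)² - √(1 + (-⅔ + (1/(-1))²/3)) = 31² - √(1 + (-⅔ + (⅓)*(-1)²)) = 961 - √(1 + (-⅔ + (⅓)*1)) = 961 - √(1 + (-⅔ + ⅓)) = 961 - √(1 - ⅓) = 961 - √(⅔) = 961 - √6/3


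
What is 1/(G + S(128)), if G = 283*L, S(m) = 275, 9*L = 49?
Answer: 9/16342 ≈ 0.00055073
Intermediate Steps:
L = 49/9 (L = (⅑)*49 = 49/9 ≈ 5.4444)
G = 13867/9 (G = 283*(49/9) = 13867/9 ≈ 1540.8)
1/(G + S(128)) = 1/(13867/9 + 275) = 1/(16342/9) = 9/16342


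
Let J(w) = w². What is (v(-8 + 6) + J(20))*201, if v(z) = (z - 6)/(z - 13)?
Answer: 402536/5 ≈ 80507.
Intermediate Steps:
v(z) = (-6 + z)/(-13 + z)
(v(-8 + 6) + J(20))*201 = ((-6 + (-8 + 6))/(-13 + (-8 + 6)) + 20²)*201 = ((-6 - 2)/(-13 - 2) + 400)*201 = (-8/(-15) + 400)*201 = (-1/15*(-8) + 400)*201 = (8/15 + 400)*201 = (6008/15)*201 = 402536/5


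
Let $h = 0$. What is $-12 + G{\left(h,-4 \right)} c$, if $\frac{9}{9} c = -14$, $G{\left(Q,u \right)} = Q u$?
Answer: $-12$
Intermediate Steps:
$c = -14$
$-12 + G{\left(h,-4 \right)} c = -12 + 0 \left(-4\right) \left(-14\right) = -12 + 0 \left(-14\right) = -12 + 0 = -12$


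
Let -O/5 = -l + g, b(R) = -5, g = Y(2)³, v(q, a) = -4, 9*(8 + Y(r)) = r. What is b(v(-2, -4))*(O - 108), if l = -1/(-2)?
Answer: -16380905/1458 ≈ -11235.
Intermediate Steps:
Y(r) = -8 + r/9
g = -343000/729 (g = (-8 + (⅑)*2)³ = (-8 + 2/9)³ = (-70/9)³ = -343000/729 ≈ -470.51)
l = ½ (l = -1*(-½) = ½ ≈ 0.50000)
O = 3433645/1458 (O = -5*(-1*½ - 343000/729) = -5*(-½ - 343000/729) = -5*(-686729/1458) = 3433645/1458 ≈ 2355.0)
b(v(-2, -4))*(O - 108) = -5*(3433645/1458 - 108) = -5*3276181/1458 = -16380905/1458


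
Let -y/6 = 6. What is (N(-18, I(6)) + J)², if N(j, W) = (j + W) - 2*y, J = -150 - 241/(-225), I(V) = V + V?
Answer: 348158281/50625 ≈ 6877.2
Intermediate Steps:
y = -36 (y = -6*6 = -36)
I(V) = 2*V
J = -33509/225 (J = -150 - 241*(-1/225) = -150 + 241/225 = -33509/225 ≈ -148.93)
N(j, W) = 72 + W + j (N(j, W) = (j + W) - 2*(-36) = (W + j) + 72 = 72 + W + j)
(N(-18, I(6)) + J)² = ((72 + 2*6 - 18) - 33509/225)² = ((72 + 12 - 18) - 33509/225)² = (66 - 33509/225)² = (-18659/225)² = 348158281/50625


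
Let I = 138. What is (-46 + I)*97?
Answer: 8924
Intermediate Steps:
(-46 + I)*97 = (-46 + 138)*97 = 92*97 = 8924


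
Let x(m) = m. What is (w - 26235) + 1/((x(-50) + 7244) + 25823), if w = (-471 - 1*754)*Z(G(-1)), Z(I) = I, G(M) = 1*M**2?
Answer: -906646819/33017 ≈ -27460.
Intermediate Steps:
G(M) = M**2
w = -1225 (w = (-471 - 1*754)*(-1)**2 = (-471 - 754)*1 = -1225*1 = -1225)
(w - 26235) + 1/((x(-50) + 7244) + 25823) = (-1225 - 26235) + 1/((-50 + 7244) + 25823) = -27460 + 1/(7194 + 25823) = -27460 + 1/33017 = -906646819/33017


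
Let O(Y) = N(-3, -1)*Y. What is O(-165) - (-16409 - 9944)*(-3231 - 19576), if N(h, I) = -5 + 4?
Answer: -601032706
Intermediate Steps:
N(h, I) = -1
O(Y) = -Y
O(-165) - (-16409 - 9944)*(-3231 - 19576) = -1*(-165) - (-16409 - 9944)*(-3231 - 19576) = 165 - (-26353)*(-22807) = 165 - 1*601032871 = 165 - 601032871 = -601032706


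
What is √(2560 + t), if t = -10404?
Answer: 2*I*√1961 ≈ 88.566*I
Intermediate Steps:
√(2560 + t) = √(2560 - 10404) = √(-7844) = 2*I*√1961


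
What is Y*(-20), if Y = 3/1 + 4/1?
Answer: -140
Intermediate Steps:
Y = 7 (Y = 3*1 + 4*1 = 3 + 4 = 7)
Y*(-20) = 7*(-20) = -140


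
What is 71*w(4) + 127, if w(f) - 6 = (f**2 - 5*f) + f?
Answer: 553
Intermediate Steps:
w(f) = 6 + f**2 - 4*f (w(f) = 6 + ((f**2 - 5*f) + f) = 6 + (f**2 - 4*f) = 6 + f**2 - 4*f)
71*w(4) + 127 = 71*(6 + 4**2 - 4*4) + 127 = 71*(6 + 16 - 16) + 127 = 71*6 + 127 = 426 + 127 = 553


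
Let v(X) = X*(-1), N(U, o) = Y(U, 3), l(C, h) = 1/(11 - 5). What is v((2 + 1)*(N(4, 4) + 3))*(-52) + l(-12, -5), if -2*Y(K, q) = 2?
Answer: 1873/6 ≈ 312.17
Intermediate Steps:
Y(K, q) = -1 (Y(K, q) = -1/2*2 = -1)
l(C, h) = 1/6
N(U, o) = -1
v(X) = -X
v((2 + 1)*(N(4, 4) + 3))*(-52) + l(-12, -5) = -(2 + 1)*(-1 + 3)*(-52) + 1/6 = -3*2*(-52) + 1/6 = -1*6*(-52) + 1/6 = -6*(-52) + 1/6 = 312 + 1/6 = 1873/6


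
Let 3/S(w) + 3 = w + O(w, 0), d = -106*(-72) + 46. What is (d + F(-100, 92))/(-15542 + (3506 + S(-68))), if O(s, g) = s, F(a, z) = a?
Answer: -351114/557669 ≈ -0.62961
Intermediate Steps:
d = 7678 (d = 7632 + 46 = 7678)
S(w) = 3/(-3 + 2*w) (S(w) = 3/(-3 + (w + w)) = 3/(-3 + 2*w))
(d + F(-100, 92))/(-15542 + (3506 + S(-68))) = (7678 - 100)/(-15542 + (3506 + 3/(-3 + 2*(-68)))) = 7578/(-15542 + (3506 + 3/(-3 - 136))) = 7578/(-15542 + (3506 + 3/(-139))) = 7578/(-15542 + (3506 + 3*(-1/139))) = 7578/(-15542 + (3506 - 3/139)) = 7578/(-15542 + 487331/139) = 7578/(-1673007/139) = 7578*(-139/1673007) = -351114/557669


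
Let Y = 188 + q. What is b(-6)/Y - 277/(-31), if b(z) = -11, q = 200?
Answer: 107135/12028 ≈ 8.9071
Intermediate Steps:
Y = 388 (Y = 188 + 200 = 388)
b(-6)/Y - 277/(-31) = -11/388 - 277/(-31) = -11*1/388 - 277*(-1/31) = -11/388 + 277/31 = 107135/12028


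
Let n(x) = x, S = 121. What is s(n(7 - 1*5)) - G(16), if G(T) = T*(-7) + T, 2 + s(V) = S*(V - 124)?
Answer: -14668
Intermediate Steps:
s(V) = -15006 + 121*V (s(V) = -2 + 121*(V - 124) = -2 + 121*(-124 + V) = -2 + (-15004 + 121*V) = -15006 + 121*V)
G(T) = -6*T (G(T) = -7*T + T = -6*T)
s(n(7 - 1*5)) - G(16) = (-15006 + 121*(7 - 1*5)) - (-6)*16 = (-15006 + 121*(7 - 5)) - 1*(-96) = (-15006 + 121*2) + 96 = (-15006 + 242) + 96 = -14764 + 96 = -14668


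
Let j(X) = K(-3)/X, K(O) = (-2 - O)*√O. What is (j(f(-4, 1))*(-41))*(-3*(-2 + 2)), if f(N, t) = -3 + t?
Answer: 0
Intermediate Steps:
K(O) = √O*(-2 - O)
j(X) = I*√3/X (j(X) = (√(-3)*(-2 - 1*(-3)))/X = ((I*√3)*(-2 + 3))/X = ((I*√3)*1)/X = (I*√3)/X = I*√3/X)
(j(f(-4, 1))*(-41))*(-3*(-2 + 2)) = ((I*√3/(-3 + 1))*(-41))*(-3*(-2 + 2)) = ((I*√3/(-2))*(-41))*(-3*0) = ((I*√3*(-½))*(-41))*0 = (-I*√3/2*(-41))*0 = (41*I*√3/2)*0 = 0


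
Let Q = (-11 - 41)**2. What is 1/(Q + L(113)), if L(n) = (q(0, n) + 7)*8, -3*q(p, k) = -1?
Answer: 3/8288 ≈ 0.00036197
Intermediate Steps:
q(p, k) = 1/3 (q(p, k) = -1/3*(-1) = 1/3)
L(n) = 176/3 (L(n) = (1/3 + 7)*8 = (22/3)*8 = 176/3)
Q = 2704 (Q = (-52)**2 = 2704)
1/(Q + L(113)) = 1/(2704 + 176/3) = 1/(8288/3) = 3/8288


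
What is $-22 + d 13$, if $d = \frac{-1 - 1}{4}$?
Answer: $- \frac{57}{2} \approx -28.5$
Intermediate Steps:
$d = - \frac{1}{2}$ ($d = \left(-2\right) \frac{1}{4} = - \frac{1}{2} \approx -0.5$)
$-22 + d 13 = -22 - \frac{13}{2} = - \frac{57}{2}$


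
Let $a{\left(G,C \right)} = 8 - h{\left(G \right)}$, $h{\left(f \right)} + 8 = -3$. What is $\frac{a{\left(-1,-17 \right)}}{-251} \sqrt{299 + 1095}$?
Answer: $- \frac{19 \sqrt{1394}}{251} \approx -2.8263$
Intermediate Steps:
$h{\left(f \right)} = -11$ ($h{\left(f \right)} = -8 - 3 = -11$)
$a{\left(G,C \right)} = 19$ ($a{\left(G,C \right)} = 8 - -11 = 8 + 11 = 19$)
$\frac{a{\left(-1,-17 \right)}}{-251} \sqrt{299 + 1095} = \frac{19}{-251} \sqrt{299 + 1095} = 19 \left(- \frac{1}{251}\right) \sqrt{1394} = - \frac{19 \sqrt{1394}}{251}$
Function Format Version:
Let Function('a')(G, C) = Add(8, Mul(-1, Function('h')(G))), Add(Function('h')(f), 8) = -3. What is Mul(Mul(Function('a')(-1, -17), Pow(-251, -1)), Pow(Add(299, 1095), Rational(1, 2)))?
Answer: Mul(Rational(-19, 251), Pow(1394, Rational(1, 2))) ≈ -2.8263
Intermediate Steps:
Function('h')(f) = -11 (Function('h')(f) = Add(-8, -3) = -11)
Function('a')(G, C) = 19 (Function('a')(G, C) = Add(8, Mul(-1, -11)) = Add(8, 11) = 19)
Mul(Mul(Function('a')(-1, -17), Pow(-251, -1)), Pow(Add(299, 1095), Rational(1, 2))) = Mul(Mul(19, Pow(-251, -1)), Pow(Add(299, 1095), Rational(1, 2))) = Mul(Mul(19, Rational(-1, 251)), Pow(1394, Rational(1, 2))) = Mul(Rational(-19, 251), Pow(1394, Rational(1, 2)))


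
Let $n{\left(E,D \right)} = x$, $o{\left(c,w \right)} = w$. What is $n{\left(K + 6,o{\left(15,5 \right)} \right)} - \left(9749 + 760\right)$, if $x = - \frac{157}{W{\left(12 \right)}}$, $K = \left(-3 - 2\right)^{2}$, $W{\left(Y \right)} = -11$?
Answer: $- \frac{115442}{11} \approx -10495.0$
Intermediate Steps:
$K = 25$ ($K = \left(-5\right)^{2} = 25$)
$x = \frac{157}{11}$ ($x = - \frac{157}{-11} = \left(-157\right) \left(- \frac{1}{11}\right) = \frac{157}{11} \approx 14.273$)
$n{\left(E,D \right)} = \frac{157}{11}$
$n{\left(K + 6,o{\left(15,5 \right)} \right)} - \left(9749 + 760\right) = \frac{157}{11} - \left(9749 + 760\right) = \frac{157}{11} - 10509 = - \frac{115442}{11}$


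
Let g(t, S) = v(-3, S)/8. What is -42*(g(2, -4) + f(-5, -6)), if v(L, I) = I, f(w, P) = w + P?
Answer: 483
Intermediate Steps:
f(w, P) = P + w
g(t, S) = S/8
-42*(g(2, -4) + f(-5, -6)) = -42*((⅛)*(-4) + (-6 - 5)) = -42*(-½ - 11) = -42*(-23/2) = 483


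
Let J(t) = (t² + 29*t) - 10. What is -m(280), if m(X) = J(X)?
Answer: -86510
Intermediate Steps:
J(t) = -10 + t² + 29*t
m(X) = -10 + X² + 29*X
-m(280) = -(-10 + 280² + 29*280) = -(-10 + 78400 + 8120) = -1*86510 = -86510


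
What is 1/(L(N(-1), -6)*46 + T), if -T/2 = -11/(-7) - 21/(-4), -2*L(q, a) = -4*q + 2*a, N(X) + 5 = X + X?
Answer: -14/5343 ≈ -0.0026202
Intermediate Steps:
N(X) = -5 + 2*X (N(X) = -5 + (X + X) = -5 + 2*X)
L(q, a) = -a + 2*q (L(q, a) = -(-4*q + 2*a)/2 = -a + 2*q)
T = -191/14 (T = -2*(-11/(-7) - 21/(-4)) = -2*(-11*(-⅐) - 21*(-¼)) = -2*(11/7 + 21/4) = -2*191/28 = -191/14 ≈ -13.643)
1/(L(N(-1), -6)*46 + T) = 1/((-1*(-6) + 2*(-5 + 2*(-1)))*46 - 191/14) = 1/((6 + 2*(-5 - 2))*46 - 191/14) = 1/((6 + 2*(-7))*46 - 191/14) = 1/((6 - 14)*46 - 191/14) = 1/(-8*46 - 191/14) = 1/(-368 - 191/14) = 1/(-5343/14) = -14/5343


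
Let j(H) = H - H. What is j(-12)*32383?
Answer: 0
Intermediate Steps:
j(H) = 0
j(-12)*32383 = 0*32383 = 0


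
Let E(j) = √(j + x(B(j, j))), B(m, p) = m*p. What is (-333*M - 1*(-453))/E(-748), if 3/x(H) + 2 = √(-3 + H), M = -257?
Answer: -86034*√(2 - √559501)/√(-1499 + 748*√559501) ≈ -3145.7*I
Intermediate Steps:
x(H) = 3/(-2 + √(-3 + H))
E(j) = √(j + 3/(-2 + √(-3 + j²))) (E(j) = √(j + 3/(-2 + √(-3 + j*j))) = √(j + 3/(-2 + √(-3 + j²))))
(-333*M - 1*(-453))/E(-748) = (-333*(-257) - 1*(-453))/(√((3 - 748*(-2 + √(-3 + (-748)²)))/(-2 + √(-3 + (-748)²)))) = (85581 + 453)/(√((3 - 748*(-2 + √(-3 + 559504)))/(-2 + √(-3 + 559504)))) = 86034/(√((3 - 748*(-2 + √559501))/(-2 + √559501))) = 86034/(√((3 + (1496 - 748*√559501))/(-2 + √559501))) = 86034/(√((1499 - 748*√559501)/(-2 + √559501))) = 86034/((√(1499 - 748*√559501)/√(-2 + √559501))) = 86034*(√(-2 + √559501)/√(1499 - 748*√559501)) = 86034*√(-2 + √559501)/√(1499 - 748*√559501)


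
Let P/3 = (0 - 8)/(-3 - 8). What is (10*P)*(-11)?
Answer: -240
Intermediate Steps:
P = 24/11 (P = 3*((0 - 8)/(-3 - 8)) = 3*(-8/(-11)) = 3*(-8*(-1/11)) = 3*(8/11) = 24/11 ≈ 2.1818)
(10*P)*(-11) = (10*(24/11))*(-11) = (240/11)*(-11) = -240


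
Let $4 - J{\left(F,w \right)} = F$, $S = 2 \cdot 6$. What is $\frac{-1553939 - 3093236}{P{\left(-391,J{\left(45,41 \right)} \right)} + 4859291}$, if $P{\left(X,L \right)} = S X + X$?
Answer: $- \frac{4647175}{4854208} \approx -0.95735$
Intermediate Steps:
$S = 12$
$J{\left(F,w \right)} = 4 - F$
$P{\left(X,L \right)} = 13 X$ ($P{\left(X,L \right)} = 12 X + X = 13 X$)
$\frac{-1553939 - 3093236}{P{\left(-391,J{\left(45,41 \right)} \right)} + 4859291} = \frac{-1553939 - 3093236}{13 \left(-391\right) + 4859291} = - \frac{4647175}{-5083 + 4859291} = - \frac{4647175}{4854208}$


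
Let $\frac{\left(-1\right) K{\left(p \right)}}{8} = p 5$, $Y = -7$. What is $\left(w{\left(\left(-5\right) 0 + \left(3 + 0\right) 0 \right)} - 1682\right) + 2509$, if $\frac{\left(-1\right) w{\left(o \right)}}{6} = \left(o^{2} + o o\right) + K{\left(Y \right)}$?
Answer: $-853$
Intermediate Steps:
$K{\left(p \right)} = - 40 p$ ($K{\left(p \right)} = - 8 p 5 = - 8 \cdot 5 p = - 40 p$)
$w{\left(o \right)} = -1680 - 12 o^{2}$ ($w{\left(o \right)} = - 6 \left(\left(o^{2} + o o\right) - -280\right) = - 6 \left(\left(o^{2} + o^{2}\right) + 280\right) = - 6 \left(2 o^{2} + 280\right) = - 6 \left(280 + 2 o^{2}\right) = -1680 - 12 o^{2}$)
$\left(w{\left(\left(-5\right) 0 + \left(3 + 0\right) 0 \right)} - 1682\right) + 2509 = \left(\left(-1680 - 12 \left(\left(-5\right) 0 + \left(3 + 0\right) 0\right)^{2}\right) - 1682\right) + 2509 = \left(\left(-1680 - 12 \left(0 + 3 \cdot 0\right)^{2}\right) - 1682\right) + 2509 = \left(\left(-1680 - 12 \left(0 + 0\right)^{2}\right) - 1682\right) + 2509 = \left(\left(-1680 - 12 \cdot 0^{2}\right) - 1682\right) + 2509 = \left(\left(-1680 - 0\right) - 1682\right) + 2509 = \left(\left(-1680 + 0\right) - 1682\right) + 2509 = \left(-1680 - 1682\right) + 2509 = -3362 + 2509 = -853$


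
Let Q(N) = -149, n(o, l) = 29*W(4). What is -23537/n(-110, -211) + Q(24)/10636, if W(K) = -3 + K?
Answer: -250343853/308444 ≈ -811.63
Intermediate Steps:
n(o, l) = 29 (n(o, l) = 29*(-3 + 4) = 29*1 = 29)
-23537/n(-110, -211) + Q(24)/10636 = -23537/29 - 149/10636 = -250343853/308444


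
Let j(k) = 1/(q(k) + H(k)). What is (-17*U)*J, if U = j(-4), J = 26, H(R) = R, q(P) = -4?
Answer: 221/4 ≈ 55.250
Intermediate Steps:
j(k) = 1/(-4 + k)
U = -1/8 (U = 1/(-4 - 4) = 1/(-8) = -1/8 ≈ -0.12500)
(-17*U)*J = -17*(-1/8)*26 = (17/8)*26 = 221/4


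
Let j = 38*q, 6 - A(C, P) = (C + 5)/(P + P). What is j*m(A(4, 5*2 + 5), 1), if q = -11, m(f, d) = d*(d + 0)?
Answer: -418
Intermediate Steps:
A(C, P) = 6 - (5 + C)/(2*P) (A(C, P) = 6 - (C + 5)/(P + P) = 6 - (5 + C)/(2*P))
m(f, d) = d² (m(f, d) = d*d = d²)
j = -418 (j = 38*(-11) = -418)
j*m(A(4, 5*2 + 5), 1) = -418*1² = -418*1 = -418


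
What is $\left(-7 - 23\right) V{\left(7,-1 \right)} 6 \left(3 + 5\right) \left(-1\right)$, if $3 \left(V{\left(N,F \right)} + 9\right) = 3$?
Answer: $-11520$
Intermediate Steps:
$V{\left(N,F \right)} = -8$ ($V{\left(N,F \right)} = -9 + \frac{1}{3} \cdot 3 = -9 + 1 = -8$)
$\left(-7 - 23\right) V{\left(7,-1 \right)} 6 \left(3 + 5\right) \left(-1\right) = \left(-7 - 23\right) \left(-8\right) 6 \left(3 + 5\right) \left(-1\right) = \left(-7 - 23\right) \left(-8\right) 6 \cdot 8 \left(-1\right) = \left(-30\right) \left(-8\right) 48 \left(-1\right) = 240 \left(-48\right) = -11520$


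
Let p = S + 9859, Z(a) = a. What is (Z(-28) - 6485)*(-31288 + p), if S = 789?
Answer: 134428320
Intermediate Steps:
p = 10648 (p = 789 + 9859 = 10648)
(Z(-28) - 6485)*(-31288 + p) = (-28 - 6485)*(-31288 + 10648) = -6513*(-20640) = 134428320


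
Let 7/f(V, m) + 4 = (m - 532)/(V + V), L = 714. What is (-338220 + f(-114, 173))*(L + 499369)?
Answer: -13362021727464/79 ≈ -1.6914e+11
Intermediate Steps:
f(V, m) = 7/(-4 + (-532 + m)/(2*V)) (f(V, m) = 7/(-4 + (m - 532)/(V + V)) = 7/(-4 + (-532 + m)/((2*V))) = 7/(-4 + (-532 + m)*(1/(2*V))) = 7/(-4 + (-532 + m)/(2*V)))
(-338220 + f(-114, 173))*(L + 499369) = (-338220 + 14*(-114)/(-532 + 173 - 8*(-114)))*(714 + 499369) = (-338220 + 14*(-114)/(-532 + 173 + 912))*500083 = (-338220 + 14*(-114)/553)*500083 = (-338220 + 14*(-114)*(1/553))*500083 = (-338220 - 228/79)*500083 = -26719608/79*500083 = -13362021727464/79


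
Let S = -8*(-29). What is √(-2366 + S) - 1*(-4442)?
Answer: 4442 + I*√2134 ≈ 4442.0 + 46.195*I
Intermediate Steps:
S = 232
√(-2366 + S) - 1*(-4442) = √(-2366 + 232) - 1*(-4442) = √(-2134) + 4442 = I*√2134 + 4442 = 4442 + I*√2134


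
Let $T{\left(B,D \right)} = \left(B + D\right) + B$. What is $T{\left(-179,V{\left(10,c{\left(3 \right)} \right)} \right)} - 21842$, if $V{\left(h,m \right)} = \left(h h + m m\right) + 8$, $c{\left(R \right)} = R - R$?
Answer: $-22092$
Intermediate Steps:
$c{\left(R \right)} = 0$
$V{\left(h,m \right)} = 8 + h^{2} + m^{2}$ ($V{\left(h,m \right)} = \left(h^{2} + m^{2}\right) + 8 = 8 + h^{2} + m^{2}$)
$T{\left(B,D \right)} = D + 2 B$
$T{\left(-179,V{\left(10,c{\left(3 \right)} \right)} \right)} - 21842 = \left(\left(8 + 10^{2} + 0^{2}\right) + 2 \left(-179\right)\right) - 21842 = \left(\left(8 + 100 + 0\right) - 358\right) - 21842 = \left(108 - 358\right) - 21842 = -250 - 21842 = -22092$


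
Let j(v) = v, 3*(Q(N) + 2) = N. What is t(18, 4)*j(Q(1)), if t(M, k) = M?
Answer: -30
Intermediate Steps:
Q(N) = -2 + N/3
t(18, 4)*j(Q(1)) = 18*(-2 + (⅓)*1) = 18*(-2 + ⅓) = 18*(-5/3) = -30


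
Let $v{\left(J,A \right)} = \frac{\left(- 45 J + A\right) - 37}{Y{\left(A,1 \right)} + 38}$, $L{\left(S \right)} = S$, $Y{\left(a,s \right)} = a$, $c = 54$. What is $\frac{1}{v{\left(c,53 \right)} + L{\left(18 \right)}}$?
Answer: $- \frac{91}{776} \approx -0.11727$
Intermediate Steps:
$v{\left(J,A \right)} = \frac{-37 + A - 45 J}{38 + A}$ ($v{\left(J,A \right)} = \frac{\left(- 45 J + A\right) - 37}{A + 38} = \frac{\left(A - 45 J\right) - 37}{38 + A} = \frac{-37 + A - 45 J}{38 + A}$)
$\frac{1}{v{\left(c,53 \right)} + L{\left(18 \right)}} = \frac{1}{\frac{-37 + 53 - 2430}{38 + 53} + 18} = \frac{1}{\frac{-37 + 53 - 2430}{91} + 18} = \frac{1}{\frac{1}{91} \left(-2414\right) + 18} = \frac{1}{- \frac{2414}{91} + 18} = \frac{1}{- \frac{776}{91}} = - \frac{91}{776}$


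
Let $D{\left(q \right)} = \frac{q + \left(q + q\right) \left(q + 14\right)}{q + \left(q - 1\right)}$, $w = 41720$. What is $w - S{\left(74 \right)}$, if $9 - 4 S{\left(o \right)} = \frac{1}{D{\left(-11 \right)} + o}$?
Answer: $\frac{74215883}{1779} \approx 41718.0$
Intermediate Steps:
$D{\left(q \right)} = \frac{q + 2 q \left(14 + q\right)}{-1 + 2 q}$ ($D{\left(q \right)} = \frac{q + 2 q \left(14 + q\right)}{q + \left(-1 + q\right)} = \frac{q + 2 q \left(14 + q\right)}{-1 + 2 q}$)
$S{\left(o \right)} = \frac{9}{4} - \frac{1}{4 \left(\frac{77}{23} + o\right)}$ ($S{\left(o \right)} = \frac{9}{4} - \frac{1}{4 \left(- \frac{11 \left(29 + 2 \left(-11\right)\right)}{-1 + 2 \left(-11\right)} + o\right)} = \frac{9}{4} - \frac{1}{4 \left(- \frac{11 \left(29 - 22\right)}{-1 - 22} + o\right)} = \frac{9}{4} - \frac{1}{4 \left(\left(-11\right) \frac{1}{-23} \cdot 7 + o\right)} = \frac{9}{4} - \frac{1}{4 \left(\left(-11\right) \left(- \frac{1}{23}\right) 7 + o\right)} = \frac{9}{4} - \frac{1}{4 \left(\frac{77}{23} + o\right)}$)
$w - S{\left(74 \right)} = 41720 - \frac{670 + 207 \cdot 74}{4 \left(77 + 23 \cdot 74\right)} = 41720 - \frac{670 + 15318}{4 \left(77 + 1702\right)} = 41720 - \frac{1}{4} \cdot \frac{1}{1779} \cdot 15988 = 41720 - \frac{3997}{1779} = \frac{74215883}{1779}$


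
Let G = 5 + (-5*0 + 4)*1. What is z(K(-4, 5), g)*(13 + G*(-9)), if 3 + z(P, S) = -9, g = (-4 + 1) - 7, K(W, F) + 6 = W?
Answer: 816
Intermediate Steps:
K(W, F) = -6 + W
G = 9 (G = 5 + (0 + 4)*1 = 5 + 4*1 = 5 + 4 = 9)
g = -10 (g = -3 - 7 = -10)
z(P, S) = -12 (z(P, S) = -3 - 9 = -12)
z(K(-4, 5), g)*(13 + G*(-9)) = -12*(13 + 9*(-9)) = -12*(13 - 81) = -12*(-68) = 816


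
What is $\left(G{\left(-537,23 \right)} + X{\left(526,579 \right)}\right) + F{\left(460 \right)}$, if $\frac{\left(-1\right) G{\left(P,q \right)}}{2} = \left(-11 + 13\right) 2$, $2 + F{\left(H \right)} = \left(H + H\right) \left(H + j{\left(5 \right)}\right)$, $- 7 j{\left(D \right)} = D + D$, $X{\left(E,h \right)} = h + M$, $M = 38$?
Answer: $\frac{2957449}{7} \approx 4.2249 \cdot 10^{5}$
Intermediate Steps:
$X{\left(E,h \right)} = 38 + h$ ($X{\left(E,h \right)} = h + 38 = 38 + h$)
$j{\left(D \right)} = - \frac{2 D}{7}$ ($j{\left(D \right)} = - \frac{D + D}{7} = - \frac{2 D}{7}$)
$F{\left(H \right)} = -2 + 2 H \left(- \frac{10}{7} + H\right)$ ($F{\left(H \right)} = -2 + \left(H + H\right) \left(H - \frac{10}{7}\right) = -2 + 2 H \left(H - \frac{10}{7}\right) = -2 + 2 H \left(- \frac{10}{7} + H\right)$)
$G{\left(P,q \right)} = -8$ ($G{\left(P,q \right)} = - 2 \left(-11 + 13\right) 2 = - 2 \cdot 2 \cdot 2 = \left(-2\right) 4 = -8$)
$\left(G{\left(-537,23 \right)} + X{\left(526,579 \right)}\right) + F{\left(460 \right)} = \left(-8 + \left(38 + 579\right)\right) - \left(\frac{9214}{7} - 423200\right) = \left(-8 + 617\right) - - \frac{2953186}{7} = 609 - - \frac{2953186}{7} = 609 + \frac{2953186}{7} = \frac{2957449}{7}$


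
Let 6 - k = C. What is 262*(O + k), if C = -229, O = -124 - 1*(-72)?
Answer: 47946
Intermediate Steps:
O = -52 (O = -124 + 72 = -52)
k = 235 (k = 6 - 1*(-229) = 6 + 229 = 235)
262*(O + k) = 262*(-52 + 235) = 262*183 = 47946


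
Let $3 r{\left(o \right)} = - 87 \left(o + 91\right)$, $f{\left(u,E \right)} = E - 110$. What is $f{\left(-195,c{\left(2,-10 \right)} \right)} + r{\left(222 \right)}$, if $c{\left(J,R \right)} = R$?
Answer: $-9197$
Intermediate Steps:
$f{\left(u,E \right)} = -110 + E$ ($f{\left(u,E \right)} = E - 110 = -110 + E$)
$r{\left(o \right)} = -2639 - 29 o$ ($r{\left(o \right)} = \frac{\left(-87\right) \left(o + 91\right)}{3} = \frac{\left(-87\right) \left(91 + o\right)}{3} = \frac{-7917 - 87 o}{3} = -2639 - 29 o$)
$f{\left(-195,c{\left(2,-10 \right)} \right)} + r{\left(222 \right)} = \left(-110 - 10\right) - 9077 = -120 - 9077 = -9197$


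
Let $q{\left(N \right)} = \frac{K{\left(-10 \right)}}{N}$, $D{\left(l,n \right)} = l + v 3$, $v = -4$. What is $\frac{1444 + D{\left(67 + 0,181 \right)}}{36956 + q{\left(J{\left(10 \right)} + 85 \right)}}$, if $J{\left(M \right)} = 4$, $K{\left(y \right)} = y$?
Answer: $\frac{133411}{3289074} \approx 0.040562$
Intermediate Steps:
$D{\left(l,n \right)} = -12 + l$ ($D{\left(l,n \right)} = l - 12 = -12 + l$)
$q{\left(N \right)} = - \frac{10}{N}$
$\frac{1444 + D{\left(67 + 0,181 \right)}}{36956 + q{\left(J{\left(10 \right)} + 85 \right)}} = \frac{1444 + \left(-12 + \left(67 + 0\right)\right)}{36956 - \frac{10}{4 + 85}} = \frac{1444 + \left(-12 + 67\right)}{36956 - \frac{10}{89}} = \frac{1444 + 55}{36956 - \frac{10}{89}} = \frac{1499}{36956 - \frac{10}{89}} = \frac{1499}{\frac{3289074}{89}} = 1499 \cdot \frac{89}{3289074} = \frac{133411}{3289074}$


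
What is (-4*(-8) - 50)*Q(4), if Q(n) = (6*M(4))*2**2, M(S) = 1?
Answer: -432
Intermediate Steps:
Q(n) = 24 (Q(n) = (6*1)*2**2 = 6*4 = 24)
(-4*(-8) - 50)*Q(4) = (-4*(-8) - 50)*24 = (32 - 50)*24 = -18*24 = -432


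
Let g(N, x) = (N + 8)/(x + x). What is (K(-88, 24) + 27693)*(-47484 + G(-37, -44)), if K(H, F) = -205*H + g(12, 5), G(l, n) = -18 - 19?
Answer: -2173372935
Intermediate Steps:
G(l, n) = -37
g(N, x) = (8 + N)/(2*x) (g(N, x) = (8 + N)/((2*x)) = (8 + N)*(1/(2*x)) = (8 + N)/(2*x))
K(H, F) = 2 - 205*H (K(H, F) = -205*H + (1/2)*(8 + 12)/5 = -205*H + (1/2)*(1/5)*20 = -205*H + 2 = 2 - 205*H)
(K(-88, 24) + 27693)*(-47484 + G(-37, -44)) = ((2 - 205*(-88)) + 27693)*(-47484 - 37) = ((2 + 18040) + 27693)*(-47521) = (18042 + 27693)*(-47521) = 45735*(-47521) = -2173372935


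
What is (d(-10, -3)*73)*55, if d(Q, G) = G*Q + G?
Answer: 108405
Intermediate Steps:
d(Q, G) = G + G*Q
(d(-10, -3)*73)*55 = (-3*(1 - 10)*73)*55 = (-3*(-9)*73)*55 = (27*73)*55 = 1971*55 = 108405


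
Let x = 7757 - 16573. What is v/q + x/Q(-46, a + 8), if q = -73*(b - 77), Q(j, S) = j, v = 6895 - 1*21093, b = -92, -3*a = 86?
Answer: 54054942/283751 ≈ 190.50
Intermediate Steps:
a = -86/3 (a = -⅓*86 = -86/3 ≈ -28.667)
v = -14198 (v = 6895 - 21093 = -14198)
x = -8816
q = 12337 (q = -73*(-92 - 77) = -73*(-169) = 12337)
v/q + x/Q(-46, a + 8) = -14198/12337 - 8816/(-46) = -14198*1/12337 - 8816*(-1/46) = -14198/12337 + 4408/23 = 54054942/283751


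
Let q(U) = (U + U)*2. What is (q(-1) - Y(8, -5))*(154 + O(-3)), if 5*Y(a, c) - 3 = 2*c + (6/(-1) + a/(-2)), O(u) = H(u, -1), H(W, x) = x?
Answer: -459/5 ≈ -91.800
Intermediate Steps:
O(u) = -1
Y(a, c) = -⅗ - a/10 + 2*c/5 (Y(a, c) = ⅗ + (2*c + (6/(-1) + a/(-2)))/5 = ⅗ + (2*c + (6*(-1) + a*(-½)))/5 = ⅗ + (2*c + (-6 - a/2))/5 = ⅗ + (-6 + 2*c - a/2)/5 = ⅗ + (-6/5 - a/10 + 2*c/5) = -⅗ - a/10 + 2*c/5)
q(U) = 4*U (q(U) = (2*U)*2 = 4*U)
(q(-1) - Y(8, -5))*(154 + O(-3)) = (4*(-1) - (-⅗ - ⅒*8 + (⅖)*(-5)))*(154 - 1) = (-4 - (-⅗ - ⅘ - 2))*153 = (-4 - 1*(-17/5))*153 = (-4 + 17/5)*153 = -⅗*153 = -459/5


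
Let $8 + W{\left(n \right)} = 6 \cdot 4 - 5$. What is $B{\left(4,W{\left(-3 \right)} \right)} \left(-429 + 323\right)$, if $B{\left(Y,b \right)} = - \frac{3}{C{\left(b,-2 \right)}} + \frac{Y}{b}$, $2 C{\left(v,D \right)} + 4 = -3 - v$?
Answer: $- \frac{2438}{33} \approx -73.879$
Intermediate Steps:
$C{\left(v,D \right)} = - \frac{7}{2} - \frac{v}{2}$ ($C{\left(v,D \right)} = -2 + \frac{-3 - v}{2} = -2 - \left(\frac{3}{2} + \frac{v}{2}\right) = - \frac{7}{2} - \frac{v}{2}$)
$W{\left(n \right)} = 11$ ($W{\left(n \right)} = -8 + \left(6 \cdot 4 - 5\right) = -8 + \left(24 - 5\right) = -8 + 19 = 11$)
$B{\left(Y,b \right)} = - \frac{3}{- \frac{7}{2} - \frac{b}{2}} + \frac{Y}{b}$
$B{\left(4,W{\left(-3 \right)} \right)} \left(-429 + 323\right) = \frac{6 \cdot 11 + 4 \left(7 + 11\right)}{11 \left(7 + 11\right)} \left(-429 + 323\right) = \frac{66 + 4 \cdot 18}{11 \cdot 18} \left(-106\right) = \frac{1}{11} \cdot \frac{1}{18} \left(66 + 72\right) \left(-106\right) = \frac{1}{11} \cdot \frac{1}{18} \cdot 138 \left(-106\right) = \frac{23}{33} \left(-106\right) = - \frac{2438}{33}$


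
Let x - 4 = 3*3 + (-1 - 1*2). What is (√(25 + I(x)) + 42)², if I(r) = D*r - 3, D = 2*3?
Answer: (42 + √82)² ≈ 2606.7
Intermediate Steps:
D = 6
x = 10 (x = 4 + (3*3 + (-1 - 1*2)) = 4 + (9 + (-1 - 2)) = 4 + (9 - 3) = 4 + 6 = 10)
I(r) = -3 + 6*r (I(r) = 6*r - 3 = -3 + 6*r)
(√(25 + I(x)) + 42)² = (√(25 + (-3 + 6*10)) + 42)² = (√(25 + (-3 + 60)) + 42)² = (√(25 + 57) + 42)² = (√82 + 42)² = (42 + √82)²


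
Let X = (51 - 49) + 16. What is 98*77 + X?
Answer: 7564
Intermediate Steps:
X = 18 (X = 2 + 16 = 18)
98*77 + X = 98*77 + 18 = 7546 + 18 = 7564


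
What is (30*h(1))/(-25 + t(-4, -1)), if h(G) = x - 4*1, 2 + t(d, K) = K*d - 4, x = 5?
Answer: -10/9 ≈ -1.1111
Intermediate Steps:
t(d, K) = -6 + K*d (t(d, K) = -2 + (K*d - 4) = -2 + (-4 + K*d) = -6 + K*d)
h(G) = 1 (h(G) = 5 - 4*1 = 5 - 4 = 1)
(30*h(1))/(-25 + t(-4, -1)) = (30*1)/(-25 + (-6 - 1*(-4))) = 30/(-25 + (-6 + 4)) = 30/(-25 - 2) = 30/(-27) = 30*(-1/27) = -10/9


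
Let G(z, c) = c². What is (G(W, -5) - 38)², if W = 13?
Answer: 169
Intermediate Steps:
(G(W, -5) - 38)² = ((-5)² - 38)² = (25 - 38)² = (-13)² = 169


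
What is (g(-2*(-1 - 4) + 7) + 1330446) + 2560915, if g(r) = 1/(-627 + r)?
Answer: 2373730209/610 ≈ 3.8914e+6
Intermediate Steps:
(g(-2*(-1 - 4) + 7) + 1330446) + 2560915 = (1/(-627 + (-2*(-1 - 4) + 7)) + 1330446) + 2560915 = (1/(-627 + (-2*(-5) + 7)) + 1330446) + 2560915 = (1/(-627 + (10 + 7)) + 1330446) + 2560915 = (1/(-627 + 17) + 1330446) + 2560915 = (1/(-610) + 1330446) + 2560915 = (-1/610 + 1330446) + 2560915 = 811572059/610 + 2560915 = 2373730209/610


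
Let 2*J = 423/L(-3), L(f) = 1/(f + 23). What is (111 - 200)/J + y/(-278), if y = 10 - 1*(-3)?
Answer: -19933/293985 ≈ -0.067803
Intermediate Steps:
L(f) = 1/(23 + f)
y = 13 (y = 10 + 3 = 13)
J = 4230 (J = (423/(1/(23 - 3)))/2 = (423/(1/20))/2 = (423*20)/2 = (½)*8460 = 4230)
(111 - 200)/J + y/(-278) = (111 - 200)/4230 + 13/(-278) = -89*1/4230 + 13*(-1/278) = -89/4230 - 13/278 = -19933/293985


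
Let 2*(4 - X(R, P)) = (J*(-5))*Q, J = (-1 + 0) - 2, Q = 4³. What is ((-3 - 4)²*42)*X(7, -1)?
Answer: -979608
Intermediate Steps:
Q = 64
J = -3 (J = -1 - 2 = -3)
X(R, P) = -476 (X(R, P) = 4 - (-3*(-5))*64/2 = 4 - 15*64/2 = 4 - ½*960 = 4 - 480 = -476)
((-3 - 4)²*42)*X(7, -1) = ((-3 - 4)²*42)*(-476) = ((-7)²*42)*(-476) = (49*42)*(-476) = 2058*(-476) = -979608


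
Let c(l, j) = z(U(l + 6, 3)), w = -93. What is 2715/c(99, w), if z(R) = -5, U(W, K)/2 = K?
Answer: -543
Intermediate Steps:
U(W, K) = 2*K
c(l, j) = -5
2715/c(99, w) = 2715/(-5) = 2715*(-⅕) = -543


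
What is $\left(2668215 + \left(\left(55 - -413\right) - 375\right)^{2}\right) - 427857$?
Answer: $2249007$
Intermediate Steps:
$\left(2668215 + \left(\left(55 - -413\right) - 375\right)^{2}\right) - 427857 = \left(2668215 + \left(\left(55 + 413\right) - 375\right)^{2}\right) - 427857 = \left(2668215 + \left(468 - 375\right)^{2}\right) - 427857 = \left(2668215 + 93^{2}\right) - 427857 = \left(2668215 + 8649\right) - 427857 = 2676864 - 427857 = 2249007$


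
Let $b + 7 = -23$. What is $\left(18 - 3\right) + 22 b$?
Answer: $-645$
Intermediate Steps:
$b = -30$ ($b = -7 - 23 = -30$)
$\left(18 - 3\right) + 22 b = \left(18 - 3\right) + 22 \left(-30\right) = 15 - 660 = -645$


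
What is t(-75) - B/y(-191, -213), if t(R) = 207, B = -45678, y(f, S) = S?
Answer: -529/71 ≈ -7.4507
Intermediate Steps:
t(-75) - B/y(-191, -213) = 207 - (-45678)/(-213) = 207 - (-45678)*(-1)/213 = 207 - 1*15226/71 = 207 - 15226/71 = -529/71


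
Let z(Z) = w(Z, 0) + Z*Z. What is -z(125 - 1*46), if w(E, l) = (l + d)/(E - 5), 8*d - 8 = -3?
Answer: -3694677/592 ≈ -6241.0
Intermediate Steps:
d = 5/8 (d = 1 + (1/8)*(-3) = 1 - 3/8 = 5/8 ≈ 0.62500)
w(E, l) = (5/8 + l)/(-5 + E) (w(E, l) = (l + 5/8)/(E - 5) = (5/8 + l)/(-5 + E))
z(Z) = Z**2 + 5/(8*(-5 + Z)) (z(Z) = (5/8 + 0)/(-5 + Z) + Z*Z = (5/8)/(-5 + Z) + Z**2 = 5/(8*(-5 + Z)) + Z**2 = Z**2 + 5/(8*(-5 + Z)))
-z(125 - 1*46) = -(5 + 8*(125 - 1*46)**2*(-5 + (125 - 1*46)))/(8*(-5 + (125 - 1*46))) = -(5 + 8*(125 - 46)**2*(-5 + (125 - 46)))/(8*(-5 + (125 - 46))) = -(5 + 8*79**2*(-5 + 79))/(8*(-5 + 79)) = -(5 + 8*6241*74)/(8*74) = -(5 + 3694672)/(8*74) = -3694677/(8*74) = -1*3694677/592 = -3694677/592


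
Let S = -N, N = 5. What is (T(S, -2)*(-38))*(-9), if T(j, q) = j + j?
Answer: -3420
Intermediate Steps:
S = -5 (S = -1*5 = -5)
T(j, q) = 2*j
(T(S, -2)*(-38))*(-9) = ((2*(-5))*(-38))*(-9) = -10*(-38)*(-9) = 380*(-9) = -3420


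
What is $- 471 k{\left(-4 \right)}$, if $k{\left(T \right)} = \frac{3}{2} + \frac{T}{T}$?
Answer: $- \frac{2355}{2} \approx -1177.5$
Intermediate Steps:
$k{\left(T \right)} = \frac{5}{2}$ ($k{\left(T \right)} = 3 \cdot \frac{1}{2} + 1 = \frac{3}{2} + 1 = \frac{5}{2}$)
$- 471 k{\left(-4 \right)} = \left(-471\right) \frac{5}{2} = - \frac{2355}{2}$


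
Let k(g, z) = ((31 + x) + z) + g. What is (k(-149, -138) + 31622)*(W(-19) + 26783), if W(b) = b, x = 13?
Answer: 839827556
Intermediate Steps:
k(g, z) = 44 + g + z (k(g, z) = ((31 + 13) + z) + g = (44 + z) + g = 44 + g + z)
(k(-149, -138) + 31622)*(W(-19) + 26783) = ((44 - 149 - 138) + 31622)*(-19 + 26783) = (-243 + 31622)*26764 = 31379*26764 = 839827556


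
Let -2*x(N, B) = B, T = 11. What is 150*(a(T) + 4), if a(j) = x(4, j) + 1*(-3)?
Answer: -675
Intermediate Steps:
x(N, B) = -B/2
a(j) = -3 - j/2 (a(j) = -j/2 + 1*(-3) = -j/2 - 3 = -3 - j/2)
150*(a(T) + 4) = 150*((-3 - ½*11) + 4) = 150*((-3 - 11/2) + 4) = 150*(-17/2 + 4) = 150*(-9/2) = -675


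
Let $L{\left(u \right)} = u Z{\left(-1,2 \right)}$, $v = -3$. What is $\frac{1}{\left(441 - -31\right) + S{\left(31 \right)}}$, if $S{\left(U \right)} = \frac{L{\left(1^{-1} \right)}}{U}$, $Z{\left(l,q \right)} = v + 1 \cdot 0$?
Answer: $\frac{31}{14629} \approx 0.0021191$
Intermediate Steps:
$Z{\left(l,q \right)} = -3$ ($Z{\left(l,q \right)} = -3 + 1 \cdot 0 = -3 + 0 = -3$)
$L{\left(u \right)} = - 3 u$ ($L{\left(u \right)} = u \left(-3\right) = - 3 u$)
$S{\left(U \right)} = - \frac{3}{U}$ ($S{\left(U \right)} = \frac{\left(-3\right) 1^{-1}}{U} = \frac{\left(-3\right) 1}{U} = - \frac{3}{U}$)
$\frac{1}{\left(441 - -31\right) + S{\left(31 \right)}} = \frac{1}{\left(441 - -31\right) - \frac{3}{31}} = \frac{1}{\left(441 + 31\right) - \frac{3}{31}} = \frac{1}{472 - \frac{3}{31}} = \frac{1}{\frac{14629}{31}} = \frac{31}{14629}$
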